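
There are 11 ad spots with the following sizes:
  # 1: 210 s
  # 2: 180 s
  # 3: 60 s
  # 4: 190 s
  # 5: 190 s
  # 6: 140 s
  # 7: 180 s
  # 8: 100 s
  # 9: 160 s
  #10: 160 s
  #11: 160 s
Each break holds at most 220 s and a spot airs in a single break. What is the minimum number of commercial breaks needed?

Total = 210 + 190 + 190 + 180 + 180 + 160 + 160 + 160 + 140 + 100 + 60 = 1730 s.
Lower bound: ⌈1730/220⌉ = 8 commercial breaks.
Also, 9 ad spots each exceed 110 s, and no two of those can share a break, so at least 9 commercial breaks are needed.
A packing using 10 commercial breaks:
  break 1: 210 = 210
  break 2: 190 = 190
  break 3: 190 = 190
  break 4: 180 = 180
  break 5: 180 = 180
  break 6: 160 + 60 = 220
  break 7: 160 = 160
  break 8: 160 = 160
  break 9: 140 = 140
  break 10: 100 = 100
No arrangement into 9 commercial breaks stays within capacity, so 10 is optimal.

10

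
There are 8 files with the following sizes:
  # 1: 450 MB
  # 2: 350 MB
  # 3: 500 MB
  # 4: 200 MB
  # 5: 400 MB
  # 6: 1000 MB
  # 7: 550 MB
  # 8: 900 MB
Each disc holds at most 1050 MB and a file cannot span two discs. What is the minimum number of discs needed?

Total = 1000 + 900 + 550 + 500 + 450 + 400 + 350 + 200 = 4350 MB.
Lower bound: ⌈4350/1050⌉ = 5 discs.
A packing using 5 discs:
  disc 1: 1000 = 1000
  disc 2: 900 = 900
  disc 3: 550 + 500 = 1050
  disc 4: 450 + 400 + 200 = 1050
  disc 5: 350 = 350
This matches the lower bound, so 5 is optimal.

5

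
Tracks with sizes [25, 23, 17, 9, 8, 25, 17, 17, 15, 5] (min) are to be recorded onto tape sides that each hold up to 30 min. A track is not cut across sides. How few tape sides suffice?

Total = 25 + 25 + 23 + 17 + 17 + 17 + 15 + 9 + 8 + 5 = 161 min.
Lower bound: ⌈161/30⌉ = 6 tape sides.
A packing using 7 tape sides:
  side 1: 25 + 5 = 30
  side 2: 25 = 25
  side 3: 23 = 23
  side 4: 17 + 9 = 26
  side 5: 17 + 8 = 25
  side 6: 17 = 17
  side 7: 15 = 15
No arrangement into 6 tape sides stays within capacity, so 7 is optimal.

7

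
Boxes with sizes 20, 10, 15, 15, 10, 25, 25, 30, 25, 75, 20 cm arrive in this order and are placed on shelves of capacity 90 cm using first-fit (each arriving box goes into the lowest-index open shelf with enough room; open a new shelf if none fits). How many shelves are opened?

  20 → shelf 1 (new)  [load 20/90]
  10 → shelf 1  [load 30/90]
  15 → shelf 1  [load 45/90]
  15 → shelf 1  [load 60/90]
  10 → shelf 1  [load 70/90]
  25 → shelf 2 (new)  [load 25/90]
  25 → shelf 2  [load 50/90]
  30 → shelf 2  [load 80/90]
  25 → shelf 3 (new)  [load 25/90]
  75 → shelf 4 (new)  [load 75/90]
  20 → shelf 1  [load 90/90]
4 shelves opened.

4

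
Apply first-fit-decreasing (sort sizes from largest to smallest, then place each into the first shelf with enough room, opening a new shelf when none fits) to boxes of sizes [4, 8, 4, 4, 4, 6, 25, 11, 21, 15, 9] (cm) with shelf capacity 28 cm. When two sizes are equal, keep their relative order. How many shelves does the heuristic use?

5

Sorted descending: 25, 21, 15, 11, 9, 8, 6, 4, 4, 4, 4.
  25 → shelf 1 (new)  [load 25/28]
  21 → shelf 2 (new)  [load 21/28]
  15 → shelf 3 (new)  [load 15/28]
  11 → shelf 3  [load 26/28]
  9 → shelf 4 (new)  [load 9/28]
  8 → shelf 4  [load 17/28]
  6 → shelf 2  [load 27/28]
  4 → shelf 4  [load 21/28]
  4 → shelf 4  [load 25/28]
  4 → shelf 5 (new)  [load 4/28]
  4 → shelf 5  [load 8/28]
5 shelves opened.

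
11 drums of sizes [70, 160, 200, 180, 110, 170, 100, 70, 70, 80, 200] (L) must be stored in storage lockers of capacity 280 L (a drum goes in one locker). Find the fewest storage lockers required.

Total = 200 + 200 + 180 + 170 + 160 + 110 + 100 + 80 + 70 + 70 + 70 = 1410 L.
Lower bound: ⌈1410/280⌉ = 6 storage lockers.
A packing using 6 storage lockers:
  locker 1: 200 + 80 = 280
  locker 2: 200 + 70 = 270
  locker 3: 180 + 100 = 280
  locker 4: 170 + 110 = 280
  locker 5: 160 + 70 = 230
  locker 6: 70 = 70
This matches the lower bound, so 6 is optimal.

6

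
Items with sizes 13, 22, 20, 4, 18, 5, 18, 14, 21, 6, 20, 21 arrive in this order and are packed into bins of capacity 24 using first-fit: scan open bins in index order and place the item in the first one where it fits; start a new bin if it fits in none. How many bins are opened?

  13 → bin 1 (new)  [load 13/24]
  22 → bin 2 (new)  [load 22/24]
  20 → bin 3 (new)  [load 20/24]
  4 → bin 1  [load 17/24]
  18 → bin 4 (new)  [load 18/24]
  5 → bin 1  [load 22/24]
  18 → bin 5 (new)  [load 18/24]
  14 → bin 6 (new)  [load 14/24]
  21 → bin 7 (new)  [load 21/24]
  6 → bin 4  [load 24/24]
  20 → bin 8 (new)  [load 20/24]
  21 → bin 9 (new)  [load 21/24]
9 bins opened.

9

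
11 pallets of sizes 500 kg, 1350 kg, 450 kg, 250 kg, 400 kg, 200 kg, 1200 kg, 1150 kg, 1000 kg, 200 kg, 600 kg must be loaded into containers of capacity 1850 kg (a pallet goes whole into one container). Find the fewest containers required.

Total = 1350 + 1200 + 1150 + 1000 + 600 + 500 + 450 + 400 + 250 + 200 + 200 = 7300 kg.
Lower bound: ⌈7300/1850⌉ = 4 containers.
A packing using 4 containers:
  container 1: 1350 + 500 = 1850
  container 2: 1200 + 600 = 1800
  container 3: 1150 + 450 + 250 = 1850
  container 4: 1000 + 400 + 200 + 200 = 1800
This matches the lower bound, so 4 is optimal.

4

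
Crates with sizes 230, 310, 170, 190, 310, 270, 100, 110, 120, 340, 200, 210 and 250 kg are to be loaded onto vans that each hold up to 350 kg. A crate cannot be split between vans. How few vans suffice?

10

Total = 340 + 310 + 310 + 270 + 250 + 230 + 210 + 200 + 190 + 170 + 120 + 110 + 100 = 2810 kg.
Lower bound: ⌈2810/350⌉ = 9 vans.
A packing using 10 vans:
  van 1: 340 = 340
  van 2: 310 = 310
  van 3: 310 = 310
  van 4: 270 = 270
  van 5: 250 + 100 = 350
  van 6: 230 + 120 = 350
  van 7: 210 + 110 = 320
  van 8: 200 = 200
  van 9: 190 = 190
  van 10: 170 = 170
No arrangement into 9 vans stays within capacity, so 10 is optimal.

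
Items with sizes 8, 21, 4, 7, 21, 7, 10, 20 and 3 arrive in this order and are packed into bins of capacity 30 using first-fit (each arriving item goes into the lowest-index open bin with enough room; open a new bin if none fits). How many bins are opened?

4

  8 → bin 1 (new)  [load 8/30]
  21 → bin 1  [load 29/30]
  4 → bin 2 (new)  [load 4/30]
  7 → bin 2  [load 11/30]
  21 → bin 3 (new)  [load 21/30]
  7 → bin 2  [load 18/30]
  10 → bin 2  [load 28/30]
  20 → bin 4 (new)  [load 20/30]
  3 → bin 3  [load 24/30]
4 bins opened.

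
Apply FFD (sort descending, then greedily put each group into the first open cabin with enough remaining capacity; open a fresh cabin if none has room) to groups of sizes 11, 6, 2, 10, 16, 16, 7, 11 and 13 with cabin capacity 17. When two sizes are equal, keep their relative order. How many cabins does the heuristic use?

Sorted descending: 16, 16, 13, 11, 11, 10, 7, 6, 2.
  16 → cabin 1 (new)  [load 16/17]
  16 → cabin 2 (new)  [load 16/17]
  13 → cabin 3 (new)  [load 13/17]
  11 → cabin 4 (new)  [load 11/17]
  11 → cabin 5 (new)  [load 11/17]
  10 → cabin 6 (new)  [load 10/17]
  7 → cabin 6  [load 17/17]
  6 → cabin 4  [load 17/17]
  2 → cabin 3  [load 15/17]
6 cabins opened.

6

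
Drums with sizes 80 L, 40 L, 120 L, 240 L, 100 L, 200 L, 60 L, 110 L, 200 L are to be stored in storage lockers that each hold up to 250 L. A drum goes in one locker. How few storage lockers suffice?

5

Total = 240 + 200 + 200 + 120 + 110 + 100 + 80 + 60 + 40 = 1150 L.
Lower bound: ⌈1150/250⌉ = 5 storage lockers.
A packing using 5 storage lockers:
  locker 1: 240 = 240
  locker 2: 200 + 40 = 240
  locker 3: 200 = 200
  locker 4: 120 + 110 = 230
  locker 5: 100 + 80 + 60 = 240
This matches the lower bound, so 5 is optimal.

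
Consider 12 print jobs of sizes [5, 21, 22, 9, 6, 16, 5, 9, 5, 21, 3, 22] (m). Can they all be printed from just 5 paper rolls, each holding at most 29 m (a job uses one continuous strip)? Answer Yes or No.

No

Total = 144 m; ⌈144/29⌉ = 5.
The bound of 5 does not rule out 5, but exhaustive search shows no assignment into 5 paper rolls of capacity 29 m exists — the minimum is 6.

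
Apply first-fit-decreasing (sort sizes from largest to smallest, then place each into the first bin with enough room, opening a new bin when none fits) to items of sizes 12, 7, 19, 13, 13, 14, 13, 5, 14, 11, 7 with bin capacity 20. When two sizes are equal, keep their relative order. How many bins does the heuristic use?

Sorted descending: 19, 14, 14, 13, 13, 13, 12, 11, 7, 7, 5.
  19 → bin 1 (new)  [load 19/20]
  14 → bin 2 (new)  [load 14/20]
  14 → bin 3 (new)  [load 14/20]
  13 → bin 4 (new)  [load 13/20]
  13 → bin 5 (new)  [load 13/20]
  13 → bin 6 (new)  [load 13/20]
  12 → bin 7 (new)  [load 12/20]
  11 → bin 8 (new)  [load 11/20]
  7 → bin 4  [load 20/20]
  7 → bin 5  [load 20/20]
  5 → bin 2  [load 19/20]
8 bins opened.

8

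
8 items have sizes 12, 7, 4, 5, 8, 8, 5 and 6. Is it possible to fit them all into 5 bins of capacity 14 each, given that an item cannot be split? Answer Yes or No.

Yes

A valid assignment using 5 bins:
  bin 1: 12 = 12
  bin 2: 8 + 6 = 14
  bin 3: 8 + 5 = 13
  bin 4: 7 + 5 = 12
  bin 5: 4 = 4
Every load is within 14, so 5 bins suffice.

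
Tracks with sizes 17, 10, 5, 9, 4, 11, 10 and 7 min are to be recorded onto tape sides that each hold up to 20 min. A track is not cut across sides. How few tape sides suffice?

Total = 17 + 11 + 10 + 10 + 9 + 7 + 5 + 4 = 73 min.
Lower bound: ⌈73/20⌉ = 4 tape sides.
A packing using 4 tape sides:
  side 1: 17 = 17
  side 2: 11 + 9 = 20
  side 3: 10 + 10 = 20
  side 4: 7 + 5 + 4 = 16
This matches the lower bound, so 4 is optimal.

4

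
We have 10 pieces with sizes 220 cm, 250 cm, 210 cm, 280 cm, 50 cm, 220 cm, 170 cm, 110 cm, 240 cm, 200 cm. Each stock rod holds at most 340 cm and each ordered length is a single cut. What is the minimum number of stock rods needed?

8

Total = 280 + 250 + 240 + 220 + 220 + 210 + 200 + 170 + 110 + 50 = 1950 cm.
Lower bound: ⌈1950/340⌉ = 6 stock rods.
Also, 7 pieces each exceed 170 cm, and no two of those can share a stock rod, so at least 7 stock rods are needed.
A packing using 8 stock rods:
  stock rod 1: 280 + 50 = 330
  stock rod 2: 250 = 250
  stock rod 3: 240 = 240
  stock rod 4: 220 + 110 = 330
  stock rod 5: 220 = 220
  stock rod 6: 210 = 210
  stock rod 7: 200 = 200
  stock rod 8: 170 = 170
No arrangement into 7 stock rods stays within capacity, so 8 is optimal.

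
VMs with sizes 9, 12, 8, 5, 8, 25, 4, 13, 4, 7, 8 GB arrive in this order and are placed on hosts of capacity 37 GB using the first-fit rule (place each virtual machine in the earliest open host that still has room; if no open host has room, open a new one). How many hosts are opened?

3

  9 → host 1 (new)  [load 9/37]
  12 → host 1  [load 21/37]
  8 → host 1  [load 29/37]
  5 → host 1  [load 34/37]
  8 → host 2 (new)  [load 8/37]
  25 → host 2  [load 33/37]
  4 → host 2  [load 37/37]
  13 → host 3 (new)  [load 13/37]
  4 → host 3  [load 17/37]
  7 → host 3  [load 24/37]
  8 → host 3  [load 32/37]
3 hosts opened.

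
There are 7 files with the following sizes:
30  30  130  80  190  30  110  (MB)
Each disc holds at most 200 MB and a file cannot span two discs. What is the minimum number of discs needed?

Total = 190 + 130 + 110 + 80 + 30 + 30 + 30 = 600 MB.
Lower bound: ⌈600/200⌉ = 3 discs.
A packing using 4 discs:
  disc 1: 190 = 190
  disc 2: 130 + 30 + 30 = 190
  disc 3: 110 + 80 = 190
  disc 4: 30 = 30
No arrangement into 3 discs stays within capacity, so 4 is optimal.

4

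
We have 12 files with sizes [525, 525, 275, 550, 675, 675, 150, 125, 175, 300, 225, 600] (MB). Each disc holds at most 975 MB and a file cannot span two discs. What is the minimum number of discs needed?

Total = 675 + 675 + 600 + 550 + 525 + 525 + 300 + 275 + 225 + 175 + 150 + 125 = 4800 MB.
Lower bound: ⌈4800/975⌉ = 5 discs.
Also, 6 files each exceed 975/2 MB, and no two of those can share a disc, so at least 6 discs are needed.
A packing using 6 discs:
  disc 1: 675 + 300 = 975
  disc 2: 675 + 275 = 950
  disc 3: 600 + 225 + 150 = 975
  disc 4: 550 + 175 + 125 = 850
  disc 5: 525 = 525
  disc 6: 525 = 525
This matches the lower bound, so 6 is optimal.

6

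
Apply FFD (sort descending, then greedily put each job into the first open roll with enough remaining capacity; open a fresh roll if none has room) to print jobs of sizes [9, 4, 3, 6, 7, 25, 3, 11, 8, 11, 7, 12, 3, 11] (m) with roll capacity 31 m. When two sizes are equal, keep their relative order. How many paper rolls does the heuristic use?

Sorted descending: 25, 12, 11, 11, 11, 9, 8, 7, 7, 6, 4, 3, 3, 3.
  25 → roll 1 (new)  [load 25/31]
  12 → roll 2 (new)  [load 12/31]
  11 → roll 2  [load 23/31]
  11 → roll 3 (new)  [load 11/31]
  11 → roll 3  [load 22/31]
  9 → roll 3  [load 31/31]
  8 → roll 2  [load 31/31]
  7 → roll 4 (new)  [load 7/31]
  7 → roll 4  [load 14/31]
  6 → roll 1  [load 31/31]
  4 → roll 4  [load 18/31]
  3 → roll 4  [load 21/31]
  3 → roll 4  [load 24/31]
  3 → roll 4  [load 27/31]
4 paper rolls opened.

4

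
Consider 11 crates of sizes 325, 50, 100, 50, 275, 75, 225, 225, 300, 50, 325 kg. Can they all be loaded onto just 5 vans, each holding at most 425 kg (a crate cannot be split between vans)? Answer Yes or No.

Total = 2000 kg; ⌈2000/425⌉ = 5.
6 crates each exceed half the capacity and cannot share a van, forcing at least 6 vans.
At least 6 vans are required, but only 5 are allowed.

No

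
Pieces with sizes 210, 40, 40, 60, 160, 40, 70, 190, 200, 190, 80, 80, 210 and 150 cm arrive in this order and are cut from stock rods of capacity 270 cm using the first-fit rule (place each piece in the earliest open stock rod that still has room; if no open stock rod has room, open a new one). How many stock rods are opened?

8

  210 → stock rod 1 (new)  [load 210/270]
  40 → stock rod 1  [load 250/270]
  40 → stock rod 2 (new)  [load 40/270]
  60 → stock rod 2  [load 100/270]
  160 → stock rod 2  [load 260/270]
  40 → stock rod 3 (new)  [load 40/270]
  70 → stock rod 3  [load 110/270]
  190 → stock rod 4 (new)  [load 190/270]
  200 → stock rod 5 (new)  [load 200/270]
  190 → stock rod 6 (new)  [load 190/270]
  80 → stock rod 3  [load 190/270]
  80 → stock rod 3  [load 270/270]
  210 → stock rod 7 (new)  [load 210/270]
  150 → stock rod 8 (new)  [load 150/270]
8 stock rods opened.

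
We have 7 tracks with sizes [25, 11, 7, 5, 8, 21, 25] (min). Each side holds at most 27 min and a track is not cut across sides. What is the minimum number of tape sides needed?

4

Total = 25 + 25 + 21 + 11 + 8 + 7 + 5 = 102 min.
Lower bound: ⌈102/27⌉ = 4 tape sides.
A packing using 4 tape sides:
  side 1: 25 = 25
  side 2: 25 = 25
  side 3: 21 + 5 = 26
  side 4: 11 + 8 + 7 = 26
This matches the lower bound, so 4 is optimal.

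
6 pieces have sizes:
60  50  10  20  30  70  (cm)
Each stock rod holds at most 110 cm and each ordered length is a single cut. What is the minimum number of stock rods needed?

3

Total = 70 + 60 + 50 + 30 + 20 + 10 = 240 cm.
Lower bound: ⌈240/110⌉ = 3 stock rods.
A packing using 3 stock rods:
  stock rod 1: 70 + 30 + 10 = 110
  stock rod 2: 60 + 50 = 110
  stock rod 3: 20 = 20
This matches the lower bound, so 3 is optimal.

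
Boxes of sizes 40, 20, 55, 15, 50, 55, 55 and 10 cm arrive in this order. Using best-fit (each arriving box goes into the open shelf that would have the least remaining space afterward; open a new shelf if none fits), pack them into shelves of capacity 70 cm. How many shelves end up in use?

  40 → shelf 1 (new)  [load 40/70]
  20 → shelf 1  [load 60/70]
  55 → shelf 2 (new)  [load 55/70]
  15 → shelf 2  [load 70/70]
  50 → shelf 3 (new)  [load 50/70]
  55 → shelf 4 (new)  [load 55/70]
  55 → shelf 5 (new)  [load 55/70]
  10 → shelf 1  [load 70/70]
5 shelves opened.

5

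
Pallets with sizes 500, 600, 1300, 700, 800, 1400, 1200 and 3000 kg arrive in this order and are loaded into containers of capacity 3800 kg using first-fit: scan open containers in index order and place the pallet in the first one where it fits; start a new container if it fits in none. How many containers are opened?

  500 → container 1 (new)  [load 500/3800]
  600 → container 1  [load 1100/3800]
  1300 → container 1  [load 2400/3800]
  700 → container 1  [load 3100/3800]
  800 → container 2 (new)  [load 800/3800]
  1400 → container 2  [load 2200/3800]
  1200 → container 2  [load 3400/3800]
  3000 → container 3 (new)  [load 3000/3800]
3 containers opened.

3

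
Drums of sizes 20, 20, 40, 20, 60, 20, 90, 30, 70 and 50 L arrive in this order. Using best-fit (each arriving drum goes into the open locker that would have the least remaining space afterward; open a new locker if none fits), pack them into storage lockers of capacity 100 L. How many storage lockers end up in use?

5

  20 → locker 1 (new)  [load 20/100]
  20 → locker 1  [load 40/100]
  40 → locker 1  [load 80/100]
  20 → locker 1  [load 100/100]
  60 → locker 2 (new)  [load 60/100]
  20 → locker 2  [load 80/100]
  90 → locker 3 (new)  [load 90/100]
  30 → locker 4 (new)  [load 30/100]
  70 → locker 4  [load 100/100]
  50 → locker 5 (new)  [load 50/100]
5 storage lockers opened.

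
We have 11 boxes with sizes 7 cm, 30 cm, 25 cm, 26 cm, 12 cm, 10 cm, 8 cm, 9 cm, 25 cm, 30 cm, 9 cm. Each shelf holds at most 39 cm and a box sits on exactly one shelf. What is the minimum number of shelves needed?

6

Total = 30 + 30 + 26 + 25 + 25 + 12 + 10 + 9 + 9 + 8 + 7 = 191 cm.
Lower bound: ⌈191/39⌉ = 5 shelves.
A packing using 6 shelves:
  shelf 1: 30 + 9 = 39
  shelf 2: 30 + 9 = 39
  shelf 3: 26 + 12 = 38
  shelf 4: 25 + 10 = 35
  shelf 5: 25 + 8 = 33
  shelf 6: 7 = 7
No arrangement into 5 shelves stays within capacity, so 6 is optimal.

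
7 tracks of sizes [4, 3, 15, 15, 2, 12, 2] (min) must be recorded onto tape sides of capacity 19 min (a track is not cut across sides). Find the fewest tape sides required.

3

Total = 15 + 15 + 12 + 4 + 3 + 2 + 2 = 53 min.
Lower bound: ⌈53/19⌉ = 3 tape sides.
A packing using 3 tape sides:
  side 1: 15 + 4 = 19
  side 2: 15 + 3 = 18
  side 3: 12 + 2 + 2 = 16
This matches the lower bound, so 3 is optimal.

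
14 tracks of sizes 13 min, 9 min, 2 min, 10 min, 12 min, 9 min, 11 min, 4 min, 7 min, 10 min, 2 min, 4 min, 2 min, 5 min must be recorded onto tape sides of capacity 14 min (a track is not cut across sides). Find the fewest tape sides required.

Total = 13 + 12 + 11 + 10 + 10 + 9 + 9 + 7 + 5 + 4 + 4 + 2 + 2 + 2 = 100 min.
Lower bound: ⌈100/14⌉ = 8 tape sides.
A packing using 8 tape sides:
  side 1: 13 = 13
  side 2: 12 + 2 = 14
  side 3: 11 + 2 = 13
  side 4: 10 + 4 = 14
  side 5: 10 + 4 = 14
  side 6: 9 + 5 = 14
  side 7: 9 + 2 = 11
  side 8: 7 = 7
This matches the lower bound, so 8 is optimal.

8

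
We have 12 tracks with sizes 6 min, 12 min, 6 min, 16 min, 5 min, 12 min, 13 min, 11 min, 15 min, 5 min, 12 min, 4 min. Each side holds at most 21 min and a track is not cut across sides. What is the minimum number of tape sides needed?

Total = 16 + 15 + 13 + 12 + 12 + 12 + 11 + 6 + 6 + 5 + 5 + 4 = 117 min.
Lower bound: ⌈117/21⌉ = 6 tape sides.
Also, 7 tracks each exceed 21/2 min, and no two of those can share a side, so at least 7 tape sides are needed.
A packing using 7 tape sides:
  side 1: 16 + 5 = 21
  side 2: 15 + 6 = 21
  side 3: 13 + 6 = 19
  side 4: 12 + 5 + 4 = 21
  side 5: 12 = 12
  side 6: 12 = 12
  side 7: 11 = 11
This matches the lower bound, so 7 is optimal.

7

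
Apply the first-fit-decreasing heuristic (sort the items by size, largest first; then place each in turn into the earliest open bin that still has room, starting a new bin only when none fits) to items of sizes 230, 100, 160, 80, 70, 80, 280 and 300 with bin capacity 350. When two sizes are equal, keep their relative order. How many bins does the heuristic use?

4

Sorted descending: 300, 280, 230, 160, 100, 80, 80, 70.
  300 → bin 1 (new)  [load 300/350]
  280 → bin 2 (new)  [load 280/350]
  230 → bin 3 (new)  [load 230/350]
  160 → bin 4 (new)  [load 160/350]
  100 → bin 3  [load 330/350]
  80 → bin 4  [load 240/350]
  80 → bin 4  [load 320/350]
  70 → bin 2  [load 350/350]
4 bins opened.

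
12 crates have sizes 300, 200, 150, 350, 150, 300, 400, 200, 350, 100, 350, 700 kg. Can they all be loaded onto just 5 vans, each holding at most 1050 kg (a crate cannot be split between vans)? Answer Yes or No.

A valid assignment using 4 vans:
  van 1: 700 + 350 = 1050
  van 2: 400 + 350 + 300 = 1050
  van 3: 350 + 300 + 200 + 200 = 1050
  van 4: 150 + 150 + 100 = 400
That uses only 4 ≤ 5, so 5 vans are enough.

Yes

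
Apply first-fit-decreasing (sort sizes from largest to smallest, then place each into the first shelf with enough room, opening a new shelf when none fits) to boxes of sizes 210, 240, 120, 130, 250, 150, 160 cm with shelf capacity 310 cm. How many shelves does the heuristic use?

5

Sorted descending: 250, 240, 210, 160, 150, 130, 120.
  250 → shelf 1 (new)  [load 250/310]
  240 → shelf 2 (new)  [load 240/310]
  210 → shelf 3 (new)  [load 210/310]
  160 → shelf 4 (new)  [load 160/310]
  150 → shelf 4  [load 310/310]
  130 → shelf 5 (new)  [load 130/310]
  120 → shelf 5  [load 250/310]
5 shelves opened.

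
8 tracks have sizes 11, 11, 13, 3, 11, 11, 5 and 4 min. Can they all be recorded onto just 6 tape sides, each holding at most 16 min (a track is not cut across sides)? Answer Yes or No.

Yes

A valid assignment using 5 tape sides:
  side 1: 13 + 3 = 16
  side 2: 11 + 5 = 16
  side 3: 11 + 4 = 15
  side 4: 11 = 11
  side 5: 11 = 11
That uses only 5 ≤ 6, so 6 tape sides are enough.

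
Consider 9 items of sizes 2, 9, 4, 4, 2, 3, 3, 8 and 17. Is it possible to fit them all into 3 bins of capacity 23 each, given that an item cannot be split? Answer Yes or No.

Yes

A valid assignment using 3 bins:
  bin 1: 17 + 4 + 2 = 23
  bin 2: 9 + 8 + 4 + 2 = 23
  bin 3: 3 + 3 = 6
Every load is within 23, so 3 bins suffice.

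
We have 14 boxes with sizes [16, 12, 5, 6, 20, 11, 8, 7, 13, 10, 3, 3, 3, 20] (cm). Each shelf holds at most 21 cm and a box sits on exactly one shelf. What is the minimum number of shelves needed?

7

Total = 20 + 20 + 16 + 13 + 12 + 11 + 10 + 8 + 7 + 6 + 5 + 3 + 3 + 3 = 137 cm.
Lower bound: ⌈137/21⌉ = 7 shelves.
A packing using 7 shelves:
  shelf 1: 20 = 20
  shelf 2: 20 = 20
  shelf 3: 16 + 5 = 21
  shelf 4: 13 + 8 = 21
  shelf 5: 12 + 7 = 19
  shelf 6: 11 + 10 = 21
  shelf 7: 6 + 3 + 3 + 3 = 15
This matches the lower bound, so 7 is optimal.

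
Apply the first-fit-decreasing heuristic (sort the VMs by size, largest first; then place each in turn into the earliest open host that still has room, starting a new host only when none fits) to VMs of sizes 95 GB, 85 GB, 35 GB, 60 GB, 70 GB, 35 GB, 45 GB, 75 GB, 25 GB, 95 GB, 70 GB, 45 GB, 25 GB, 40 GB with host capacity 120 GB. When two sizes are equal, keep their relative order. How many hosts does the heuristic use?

7

Sorted descending: 95, 95, 85, 75, 70, 70, 60, 45, 45, 40, 35, 35, 25, 25.
  95 → host 1 (new)  [load 95/120]
  95 → host 2 (new)  [load 95/120]
  85 → host 3 (new)  [load 85/120]
  75 → host 4 (new)  [load 75/120]
  70 → host 5 (new)  [load 70/120]
  70 → host 6 (new)  [load 70/120]
  60 → host 7 (new)  [load 60/120]
  45 → host 4  [load 120/120]
  45 → host 5  [load 115/120]
  40 → host 6  [load 110/120]
  35 → host 3  [load 120/120]
  35 → host 7  [load 95/120]
  25 → host 1  [load 120/120]
  25 → host 2  [load 120/120]
7 hosts opened.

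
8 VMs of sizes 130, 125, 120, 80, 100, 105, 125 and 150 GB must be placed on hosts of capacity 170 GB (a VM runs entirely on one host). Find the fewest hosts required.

8

Total = 150 + 130 + 125 + 125 + 120 + 105 + 100 + 80 = 935 GB.
Lower bound: ⌈935/170⌉ = 6 hosts.
Also, 7 VMs each exceed 85 GB, and no two of those can share a host, so at least 7 hosts are needed.
A packing using 8 hosts:
  host 1: 150 = 150
  host 2: 130 = 130
  host 3: 125 = 125
  host 4: 125 = 125
  host 5: 120 = 120
  host 6: 105 = 105
  host 7: 100 = 100
  host 8: 80 = 80
No arrangement into 7 hosts stays within capacity, so 8 is optimal.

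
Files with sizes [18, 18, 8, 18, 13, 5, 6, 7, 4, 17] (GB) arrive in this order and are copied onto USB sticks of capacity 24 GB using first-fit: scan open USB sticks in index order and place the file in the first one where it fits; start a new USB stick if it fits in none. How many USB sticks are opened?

  18 → USB stick 1 (new)  [load 18/24]
  18 → USB stick 2 (new)  [load 18/24]
  8 → USB stick 3 (new)  [load 8/24]
  18 → USB stick 4 (new)  [load 18/24]
  13 → USB stick 3  [load 21/24]
  5 → USB stick 1  [load 23/24]
  6 → USB stick 2  [load 24/24]
  7 → USB stick 5 (new)  [load 7/24]
  4 → USB stick 4  [load 22/24]
  17 → USB stick 5  [load 24/24]
5 USB sticks opened.

5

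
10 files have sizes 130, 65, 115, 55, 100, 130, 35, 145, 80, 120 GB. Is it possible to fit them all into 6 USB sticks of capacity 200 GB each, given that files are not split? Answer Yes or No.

Yes

A valid assignment using 6 USB sticks:
  USB stick 1: 145 + 55 = 200
  USB stick 2: 130 + 65 = 195
  USB stick 3: 130 + 35 = 165
  USB stick 4: 120 + 80 = 200
  USB stick 5: 115 = 115
  USB stick 6: 100 = 100
Every load is within 200 GB, so 6 USB sticks suffice.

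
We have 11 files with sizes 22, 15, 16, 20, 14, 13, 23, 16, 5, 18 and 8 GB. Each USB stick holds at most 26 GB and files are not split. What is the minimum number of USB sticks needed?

9

Total = 23 + 22 + 20 + 18 + 16 + 16 + 15 + 14 + 13 + 8 + 5 = 170 GB.
Lower bound: ⌈170/26⌉ = 7 USB sticks.
Also, 8 files each exceed 13 GB, and no two of those can share a USB stick, so at least 8 USB sticks are needed.
A packing using 9 USB sticks:
  USB stick 1: 23 = 23
  USB stick 2: 22 = 22
  USB stick 3: 20 + 5 = 25
  USB stick 4: 18 + 8 = 26
  USB stick 5: 16 = 16
  USB stick 6: 16 = 16
  USB stick 7: 15 = 15
  USB stick 8: 14 = 14
  USB stick 9: 13 = 13
No arrangement into 8 USB sticks stays within capacity, so 9 is optimal.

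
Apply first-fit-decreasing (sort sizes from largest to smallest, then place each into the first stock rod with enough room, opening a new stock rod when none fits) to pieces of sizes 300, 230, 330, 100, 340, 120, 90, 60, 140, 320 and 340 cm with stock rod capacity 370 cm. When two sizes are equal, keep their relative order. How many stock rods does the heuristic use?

Sorted descending: 340, 340, 330, 320, 300, 230, 140, 120, 100, 90, 60.
  340 → stock rod 1 (new)  [load 340/370]
  340 → stock rod 2 (new)  [load 340/370]
  330 → stock rod 3 (new)  [load 330/370]
  320 → stock rod 4 (new)  [load 320/370]
  300 → stock rod 5 (new)  [load 300/370]
  230 → stock rod 6 (new)  [load 230/370]
  140 → stock rod 6  [load 370/370]
  120 → stock rod 7 (new)  [load 120/370]
  100 → stock rod 7  [load 220/370]
  90 → stock rod 7  [load 310/370]
  60 → stock rod 5  [load 360/370]
7 stock rods opened.

7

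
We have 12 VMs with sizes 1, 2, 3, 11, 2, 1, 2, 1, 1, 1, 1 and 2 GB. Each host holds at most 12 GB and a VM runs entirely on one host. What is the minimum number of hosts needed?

Total = 11 + 3 + 2 + 2 + 2 + 2 + 1 + 1 + 1 + 1 + 1 + 1 = 28 GB.
Lower bound: ⌈28/12⌉ = 3 hosts.
A packing using 3 hosts:
  host 1: 11 + 1 = 12
  host 2: 3 + 2 + 2 + 2 + 2 + 1 = 12
  host 3: 1 + 1 + 1 + 1 = 4
This matches the lower bound, so 3 is optimal.

3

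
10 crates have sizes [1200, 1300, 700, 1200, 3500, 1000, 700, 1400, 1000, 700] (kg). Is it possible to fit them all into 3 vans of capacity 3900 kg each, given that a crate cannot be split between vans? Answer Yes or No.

No

Total = 12700 kg; ⌈12700/3900⌉ = 4.
At least 4 vans are required, but only 3 are allowed.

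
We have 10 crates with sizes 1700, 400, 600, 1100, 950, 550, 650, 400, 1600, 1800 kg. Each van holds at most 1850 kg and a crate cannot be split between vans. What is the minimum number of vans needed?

6

Total = 1800 + 1700 + 1600 + 1100 + 950 + 650 + 600 + 550 + 400 + 400 = 9750 kg.
Lower bound: ⌈9750/1850⌉ = 6 vans.
A packing using 6 vans:
  van 1: 1800 = 1800
  van 2: 1700 = 1700
  van 3: 1600 = 1600
  van 4: 1100 + 650 = 1750
  van 5: 950 + 600 = 1550
  van 6: 550 + 400 + 400 = 1350
This matches the lower bound, so 6 is optimal.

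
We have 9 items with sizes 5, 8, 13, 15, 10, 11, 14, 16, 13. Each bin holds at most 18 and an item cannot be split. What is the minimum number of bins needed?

Total = 16 + 15 + 14 + 13 + 13 + 11 + 10 + 8 + 5 = 105.
Lower bound: ⌈105/18⌉ = 6 bins.
Also, 7 items each exceed 9, and no two of those can share a bin, so at least 7 bins are needed.
A packing using 7 bins:
  bin 1: 16 = 16
  bin 2: 15 = 15
  bin 3: 14 = 14
  bin 4: 13 + 5 = 18
  bin 5: 13 = 13
  bin 6: 11 = 11
  bin 7: 10 + 8 = 18
This matches the lower bound, so 7 is optimal.

7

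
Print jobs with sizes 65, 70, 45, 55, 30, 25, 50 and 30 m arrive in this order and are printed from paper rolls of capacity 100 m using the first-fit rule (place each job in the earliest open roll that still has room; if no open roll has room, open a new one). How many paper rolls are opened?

  65 → roll 1 (new)  [load 65/100]
  70 → roll 2 (new)  [load 70/100]
  45 → roll 3 (new)  [load 45/100]
  55 → roll 3  [load 100/100]
  30 → roll 1  [load 95/100]
  25 → roll 2  [load 95/100]
  50 → roll 4 (new)  [load 50/100]
  30 → roll 4  [load 80/100]
4 paper rolls opened.

4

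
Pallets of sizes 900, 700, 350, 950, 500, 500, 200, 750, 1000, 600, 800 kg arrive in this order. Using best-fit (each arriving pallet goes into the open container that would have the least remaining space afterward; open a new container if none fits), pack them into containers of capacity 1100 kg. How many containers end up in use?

8

  900 → container 1 (new)  [load 900/1100]
  700 → container 2 (new)  [load 700/1100]
  350 → container 2  [load 1050/1100]
  950 → container 3 (new)  [load 950/1100]
  500 → container 4 (new)  [load 500/1100]
  500 → container 4  [load 1000/1100]
  200 → container 1  [load 1100/1100]
  750 → container 5 (new)  [load 750/1100]
  1000 → container 6 (new)  [load 1000/1100]
  600 → container 7 (new)  [load 600/1100]
  800 → container 8 (new)  [load 800/1100]
8 containers opened.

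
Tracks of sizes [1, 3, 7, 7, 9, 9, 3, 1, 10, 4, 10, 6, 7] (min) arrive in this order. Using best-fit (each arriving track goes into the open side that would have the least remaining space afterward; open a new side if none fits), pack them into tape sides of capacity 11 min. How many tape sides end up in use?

8

  1 → side 1 (new)  [load 1/11]
  3 → side 1  [load 4/11]
  7 → side 1  [load 11/11]
  7 → side 2 (new)  [load 7/11]
  9 → side 3 (new)  [load 9/11]
  9 → side 4 (new)  [load 9/11]
  3 → side 2  [load 10/11]
  1 → side 2  [load 11/11]
  10 → side 5 (new)  [load 10/11]
  4 → side 6 (new)  [load 4/11]
  10 → side 7 (new)  [load 10/11]
  6 → side 6  [load 10/11]
  7 → side 8 (new)  [load 7/11]
8 tape sides opened.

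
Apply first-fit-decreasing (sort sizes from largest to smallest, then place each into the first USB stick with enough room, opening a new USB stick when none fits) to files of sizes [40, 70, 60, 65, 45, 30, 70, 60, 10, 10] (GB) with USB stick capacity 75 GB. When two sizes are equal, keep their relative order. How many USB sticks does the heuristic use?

7

Sorted descending: 70, 70, 65, 60, 60, 45, 40, 30, 10, 10.
  70 → USB stick 1 (new)  [load 70/75]
  70 → USB stick 2 (new)  [load 70/75]
  65 → USB stick 3 (new)  [load 65/75]
  60 → USB stick 4 (new)  [load 60/75]
  60 → USB stick 5 (new)  [load 60/75]
  45 → USB stick 6 (new)  [load 45/75]
  40 → USB stick 7 (new)  [load 40/75]
  30 → USB stick 6  [load 75/75]
  10 → USB stick 3  [load 75/75]
  10 → USB stick 4  [load 70/75]
7 USB sticks opened.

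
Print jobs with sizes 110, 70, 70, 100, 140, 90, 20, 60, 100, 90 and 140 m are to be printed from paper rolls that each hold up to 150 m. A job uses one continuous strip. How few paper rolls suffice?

Total = 140 + 140 + 110 + 100 + 100 + 90 + 90 + 70 + 70 + 60 + 20 = 990 m.
Lower bound: ⌈990/150⌉ = 7 paper rolls.
A packing using 8 paper rolls:
  roll 1: 140 = 140
  roll 2: 140 = 140
  roll 3: 110 + 20 = 130
  roll 4: 100 = 100
  roll 5: 100 = 100
  roll 6: 90 + 60 = 150
  roll 7: 90 = 90
  roll 8: 70 + 70 = 140
No arrangement into 7 paper rolls stays within capacity, so 8 is optimal.

8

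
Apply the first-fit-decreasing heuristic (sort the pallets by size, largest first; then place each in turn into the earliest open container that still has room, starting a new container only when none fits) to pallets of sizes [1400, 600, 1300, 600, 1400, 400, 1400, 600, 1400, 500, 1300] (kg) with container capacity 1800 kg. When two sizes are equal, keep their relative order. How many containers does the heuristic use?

7

Sorted descending: 1400, 1400, 1400, 1400, 1300, 1300, 600, 600, 600, 500, 400.
  1400 → container 1 (new)  [load 1400/1800]
  1400 → container 2 (new)  [load 1400/1800]
  1400 → container 3 (new)  [load 1400/1800]
  1400 → container 4 (new)  [load 1400/1800]
  1300 → container 5 (new)  [load 1300/1800]
  1300 → container 6 (new)  [load 1300/1800]
  600 → container 7 (new)  [load 600/1800]
  600 → container 7  [load 1200/1800]
  600 → container 7  [load 1800/1800]
  500 → container 5  [load 1800/1800]
  400 → container 1  [load 1800/1800]
7 containers opened.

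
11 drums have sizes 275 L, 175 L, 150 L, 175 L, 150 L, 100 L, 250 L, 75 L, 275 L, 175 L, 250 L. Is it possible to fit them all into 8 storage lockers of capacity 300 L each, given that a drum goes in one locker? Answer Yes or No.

Yes

A valid assignment using 8 storage lockers:
  locker 1: 275 = 275
  locker 2: 275 = 275
  locker 3: 250 = 250
  locker 4: 250 = 250
  locker 5: 175 + 100 = 275
  locker 6: 175 + 75 = 250
  locker 7: 175 = 175
  locker 8: 150 + 150 = 300
Every load is within 300 L, so 8 storage lockers suffice.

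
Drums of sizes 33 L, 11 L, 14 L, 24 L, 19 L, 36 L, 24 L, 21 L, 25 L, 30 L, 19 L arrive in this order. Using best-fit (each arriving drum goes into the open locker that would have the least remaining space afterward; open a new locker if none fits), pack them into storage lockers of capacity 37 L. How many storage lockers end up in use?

10

  33 → locker 1 (new)  [load 33/37]
  11 → locker 2 (new)  [load 11/37]
  14 → locker 2  [load 25/37]
  24 → locker 3 (new)  [load 24/37]
  19 → locker 4 (new)  [load 19/37]
  36 → locker 5 (new)  [load 36/37]
  24 → locker 6 (new)  [load 24/37]
  21 → locker 7 (new)  [load 21/37]
  25 → locker 8 (new)  [load 25/37]
  30 → locker 9 (new)  [load 30/37]
  19 → locker 10 (new)  [load 19/37]
10 storage lockers opened.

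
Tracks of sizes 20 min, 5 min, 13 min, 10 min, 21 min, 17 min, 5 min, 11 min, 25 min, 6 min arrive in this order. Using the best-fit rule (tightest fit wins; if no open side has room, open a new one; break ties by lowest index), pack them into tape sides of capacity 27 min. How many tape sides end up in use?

6

  20 → side 1 (new)  [load 20/27]
  5 → side 1  [load 25/27]
  13 → side 2 (new)  [load 13/27]
  10 → side 2  [load 23/27]
  21 → side 3 (new)  [load 21/27]
  17 → side 4 (new)  [load 17/27]
  5 → side 3  [load 26/27]
  11 → side 5 (new)  [load 11/27]
  25 → side 6 (new)  [load 25/27]
  6 → side 4  [load 23/27]
6 tape sides opened.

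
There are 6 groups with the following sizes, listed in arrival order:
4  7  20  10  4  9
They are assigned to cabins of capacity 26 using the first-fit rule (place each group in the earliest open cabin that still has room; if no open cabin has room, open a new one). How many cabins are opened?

  4 → cabin 1 (new)  [load 4/26]
  7 → cabin 1  [load 11/26]
  20 → cabin 2 (new)  [load 20/26]
  10 → cabin 1  [load 21/26]
  4 → cabin 1  [load 25/26]
  9 → cabin 3 (new)  [load 9/26]
3 cabins opened.

3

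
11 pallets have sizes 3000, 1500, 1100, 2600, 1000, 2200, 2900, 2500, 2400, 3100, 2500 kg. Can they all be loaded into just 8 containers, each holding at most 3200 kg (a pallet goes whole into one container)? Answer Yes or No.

No

Total = 24800 kg; ⌈24800/3200⌉ = 8.
The bound of 8 does not rule out 8, but exhaustive search shows no assignment into 8 containers of capacity 3200 kg exists — the minimum is 9.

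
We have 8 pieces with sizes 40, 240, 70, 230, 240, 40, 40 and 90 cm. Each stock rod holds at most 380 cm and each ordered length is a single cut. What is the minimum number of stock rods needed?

Total = 240 + 240 + 230 + 90 + 70 + 40 + 40 + 40 = 990 cm.
Lower bound: ⌈990/380⌉ = 3 stock rods.
A packing using 3 stock rods:
  stock rod 1: 240 + 90 + 40 = 370
  stock rod 2: 240 + 70 + 40 = 350
  stock rod 3: 230 + 40 = 270
This matches the lower bound, so 3 is optimal.

3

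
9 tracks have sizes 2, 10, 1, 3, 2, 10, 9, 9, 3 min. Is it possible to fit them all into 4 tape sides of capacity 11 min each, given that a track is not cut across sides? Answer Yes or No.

No

Total = 49 min; ⌈49/11⌉ = 5.
At least 5 tape sides are required, but only 4 are allowed.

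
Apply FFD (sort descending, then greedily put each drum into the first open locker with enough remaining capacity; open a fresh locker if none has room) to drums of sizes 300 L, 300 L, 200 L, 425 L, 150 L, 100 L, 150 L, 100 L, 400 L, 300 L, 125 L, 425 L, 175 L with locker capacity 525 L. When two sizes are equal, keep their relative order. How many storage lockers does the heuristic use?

Sorted descending: 425, 425, 400, 300, 300, 300, 200, 175, 150, 150, 125, 100, 100.
  425 → locker 1 (new)  [load 425/525]
  425 → locker 2 (new)  [load 425/525]
  400 → locker 3 (new)  [load 400/525]
  300 → locker 4 (new)  [load 300/525]
  300 → locker 5 (new)  [load 300/525]
  300 → locker 6 (new)  [load 300/525]
  200 → locker 4  [load 500/525]
  175 → locker 5  [load 475/525]
  150 → locker 6  [load 450/525]
  150 → locker 7 (new)  [load 150/525]
  125 → locker 3  [load 525/525]
  100 → locker 1  [load 525/525]
  100 → locker 2  [load 525/525]
7 storage lockers opened.

7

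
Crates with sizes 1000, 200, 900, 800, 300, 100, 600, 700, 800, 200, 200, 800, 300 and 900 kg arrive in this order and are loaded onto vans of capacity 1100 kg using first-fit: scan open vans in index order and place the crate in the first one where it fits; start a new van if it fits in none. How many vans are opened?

  1000 → van 1 (new)  [load 1000/1100]
  200 → van 2 (new)  [load 200/1100]
  900 → van 2  [load 1100/1100]
  800 → van 3 (new)  [load 800/1100]
  300 → van 3  [load 1100/1100]
  100 → van 1  [load 1100/1100]
  600 → van 4 (new)  [load 600/1100]
  700 → van 5 (new)  [load 700/1100]
  800 → van 6 (new)  [load 800/1100]
  200 → van 4  [load 800/1100]
  200 → van 4  [load 1000/1100]
  800 → van 7 (new)  [load 800/1100]
  300 → van 5  [load 1000/1100]
  900 → van 8 (new)  [load 900/1100]
8 vans opened.

8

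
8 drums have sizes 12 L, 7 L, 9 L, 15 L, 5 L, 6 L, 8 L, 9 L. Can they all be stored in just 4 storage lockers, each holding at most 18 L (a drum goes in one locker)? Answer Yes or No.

Total = 71 L; ⌈71/18⌉ = 4.
The bound of 4 does not rule out 4, but exhaustive search shows no assignment into 4 storage lockers of capacity 18 L exists — the minimum is 5.

No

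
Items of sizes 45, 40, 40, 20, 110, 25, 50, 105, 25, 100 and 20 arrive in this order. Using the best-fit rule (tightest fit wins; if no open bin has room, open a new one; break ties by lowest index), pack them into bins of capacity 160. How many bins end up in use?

  45 → bin 1 (new)  [load 45/160]
  40 → bin 1  [load 85/160]
  40 → bin 1  [load 125/160]
  20 → bin 1  [load 145/160]
  110 → bin 2 (new)  [load 110/160]
  25 → bin 2  [load 135/160]
  50 → bin 3 (new)  [load 50/160]
  105 → bin 3  [load 155/160]
  25 → bin 2  [load 160/160]
  100 → bin 4 (new)  [load 100/160]
  20 → bin 4  [load 120/160]
4 bins opened.

4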